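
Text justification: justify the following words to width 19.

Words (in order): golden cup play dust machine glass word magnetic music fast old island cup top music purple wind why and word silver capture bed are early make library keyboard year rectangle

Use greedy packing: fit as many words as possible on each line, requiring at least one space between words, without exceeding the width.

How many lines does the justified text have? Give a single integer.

Answer: 10

Derivation:
Line 1: ['golden', 'cup', 'play'] (min_width=15, slack=4)
Line 2: ['dust', 'machine', 'glass'] (min_width=18, slack=1)
Line 3: ['word', 'magnetic', 'music'] (min_width=19, slack=0)
Line 4: ['fast', 'old', 'island', 'cup'] (min_width=19, slack=0)
Line 5: ['top', 'music', 'purple'] (min_width=16, slack=3)
Line 6: ['wind', 'why', 'and', 'word'] (min_width=17, slack=2)
Line 7: ['silver', 'capture', 'bed'] (min_width=18, slack=1)
Line 8: ['are', 'early', 'make'] (min_width=14, slack=5)
Line 9: ['library', 'keyboard'] (min_width=16, slack=3)
Line 10: ['year', 'rectangle'] (min_width=14, slack=5)
Total lines: 10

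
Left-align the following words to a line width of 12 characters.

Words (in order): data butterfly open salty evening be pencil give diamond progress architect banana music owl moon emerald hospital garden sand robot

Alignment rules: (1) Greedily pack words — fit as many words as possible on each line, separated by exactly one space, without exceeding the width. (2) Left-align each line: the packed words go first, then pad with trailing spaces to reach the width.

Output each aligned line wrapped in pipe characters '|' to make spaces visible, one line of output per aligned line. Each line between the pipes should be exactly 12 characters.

Answer: |data        |
|butterfly   |
|open salty  |
|evening be  |
|pencil give |
|diamond     |
|progress    |
|architect   |
|banana music|
|owl moon    |
|emerald     |
|hospital    |
|garden sand |
|robot       |

Derivation:
Line 1: ['data'] (min_width=4, slack=8)
Line 2: ['butterfly'] (min_width=9, slack=3)
Line 3: ['open', 'salty'] (min_width=10, slack=2)
Line 4: ['evening', 'be'] (min_width=10, slack=2)
Line 5: ['pencil', 'give'] (min_width=11, slack=1)
Line 6: ['diamond'] (min_width=7, slack=5)
Line 7: ['progress'] (min_width=8, slack=4)
Line 8: ['architect'] (min_width=9, slack=3)
Line 9: ['banana', 'music'] (min_width=12, slack=0)
Line 10: ['owl', 'moon'] (min_width=8, slack=4)
Line 11: ['emerald'] (min_width=7, slack=5)
Line 12: ['hospital'] (min_width=8, slack=4)
Line 13: ['garden', 'sand'] (min_width=11, slack=1)
Line 14: ['robot'] (min_width=5, slack=7)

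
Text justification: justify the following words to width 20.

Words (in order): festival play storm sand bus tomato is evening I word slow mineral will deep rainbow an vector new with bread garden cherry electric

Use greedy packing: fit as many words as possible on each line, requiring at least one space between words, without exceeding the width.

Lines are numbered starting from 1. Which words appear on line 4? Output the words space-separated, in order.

Line 1: ['festival', 'play', 'storm'] (min_width=19, slack=1)
Line 2: ['sand', 'bus', 'tomato', 'is'] (min_width=18, slack=2)
Line 3: ['evening', 'I', 'word', 'slow'] (min_width=19, slack=1)
Line 4: ['mineral', 'will', 'deep'] (min_width=17, slack=3)
Line 5: ['rainbow', 'an', 'vector'] (min_width=17, slack=3)
Line 6: ['new', 'with', 'bread'] (min_width=14, slack=6)
Line 7: ['garden', 'cherry'] (min_width=13, slack=7)
Line 8: ['electric'] (min_width=8, slack=12)

Answer: mineral will deep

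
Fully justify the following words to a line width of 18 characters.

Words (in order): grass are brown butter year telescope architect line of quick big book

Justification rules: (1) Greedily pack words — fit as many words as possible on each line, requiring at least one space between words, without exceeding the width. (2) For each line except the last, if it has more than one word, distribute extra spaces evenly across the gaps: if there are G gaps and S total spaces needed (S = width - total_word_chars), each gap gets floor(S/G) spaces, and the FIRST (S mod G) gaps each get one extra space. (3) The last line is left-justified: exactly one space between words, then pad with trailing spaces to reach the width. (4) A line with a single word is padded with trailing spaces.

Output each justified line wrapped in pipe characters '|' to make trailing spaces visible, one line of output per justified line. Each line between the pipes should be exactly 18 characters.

Answer: |grass   are  brown|
|butter        year|
|telescope         |
|architect  line of|
|quick big book    |

Derivation:
Line 1: ['grass', 'are', 'brown'] (min_width=15, slack=3)
Line 2: ['butter', 'year'] (min_width=11, slack=7)
Line 3: ['telescope'] (min_width=9, slack=9)
Line 4: ['architect', 'line', 'of'] (min_width=17, slack=1)
Line 5: ['quick', 'big', 'book'] (min_width=14, slack=4)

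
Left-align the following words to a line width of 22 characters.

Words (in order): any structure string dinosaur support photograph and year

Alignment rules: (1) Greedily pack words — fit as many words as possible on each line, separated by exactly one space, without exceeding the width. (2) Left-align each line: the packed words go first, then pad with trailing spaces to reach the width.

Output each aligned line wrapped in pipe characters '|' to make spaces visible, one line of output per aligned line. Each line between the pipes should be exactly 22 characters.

Answer: |any structure string  |
|dinosaur support      |
|photograph and year   |

Derivation:
Line 1: ['any', 'structure', 'string'] (min_width=20, slack=2)
Line 2: ['dinosaur', 'support'] (min_width=16, slack=6)
Line 3: ['photograph', 'and', 'year'] (min_width=19, slack=3)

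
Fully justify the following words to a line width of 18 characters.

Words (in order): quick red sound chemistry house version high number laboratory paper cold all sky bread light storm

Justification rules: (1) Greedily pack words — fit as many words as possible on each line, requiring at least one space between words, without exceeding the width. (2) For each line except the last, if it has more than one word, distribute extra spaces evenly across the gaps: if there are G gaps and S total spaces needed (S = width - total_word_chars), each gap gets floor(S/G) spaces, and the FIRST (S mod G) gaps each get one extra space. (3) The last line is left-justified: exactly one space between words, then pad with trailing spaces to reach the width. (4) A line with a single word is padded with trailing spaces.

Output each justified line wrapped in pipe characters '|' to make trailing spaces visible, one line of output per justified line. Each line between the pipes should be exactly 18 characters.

Line 1: ['quick', 'red', 'sound'] (min_width=15, slack=3)
Line 2: ['chemistry', 'house'] (min_width=15, slack=3)
Line 3: ['version', 'high'] (min_width=12, slack=6)
Line 4: ['number', 'laboratory'] (min_width=17, slack=1)
Line 5: ['paper', 'cold', 'all', 'sky'] (min_width=18, slack=0)
Line 6: ['bread', 'light', 'storm'] (min_width=17, slack=1)

Answer: |quick   red  sound|
|chemistry    house|
|version       high|
|number  laboratory|
|paper cold all sky|
|bread light storm |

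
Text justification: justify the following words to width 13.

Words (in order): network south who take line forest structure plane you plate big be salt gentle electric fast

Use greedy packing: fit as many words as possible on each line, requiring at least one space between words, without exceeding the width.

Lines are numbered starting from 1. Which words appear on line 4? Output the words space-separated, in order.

Line 1: ['network', 'south'] (min_width=13, slack=0)
Line 2: ['who', 'take', 'line'] (min_width=13, slack=0)
Line 3: ['forest'] (min_width=6, slack=7)
Line 4: ['structure'] (min_width=9, slack=4)
Line 5: ['plane', 'you'] (min_width=9, slack=4)
Line 6: ['plate', 'big', 'be'] (min_width=12, slack=1)
Line 7: ['salt', 'gentle'] (min_width=11, slack=2)
Line 8: ['electric', 'fast'] (min_width=13, slack=0)

Answer: structure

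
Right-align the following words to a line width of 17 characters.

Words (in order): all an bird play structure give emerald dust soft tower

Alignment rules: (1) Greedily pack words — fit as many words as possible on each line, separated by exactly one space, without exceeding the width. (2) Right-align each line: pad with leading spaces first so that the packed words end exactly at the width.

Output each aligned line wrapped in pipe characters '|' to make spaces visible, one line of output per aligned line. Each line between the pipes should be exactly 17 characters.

Answer: | all an bird play|
|   structure give|
|emerald dust soft|
|            tower|

Derivation:
Line 1: ['all', 'an', 'bird', 'play'] (min_width=16, slack=1)
Line 2: ['structure', 'give'] (min_width=14, slack=3)
Line 3: ['emerald', 'dust', 'soft'] (min_width=17, slack=0)
Line 4: ['tower'] (min_width=5, slack=12)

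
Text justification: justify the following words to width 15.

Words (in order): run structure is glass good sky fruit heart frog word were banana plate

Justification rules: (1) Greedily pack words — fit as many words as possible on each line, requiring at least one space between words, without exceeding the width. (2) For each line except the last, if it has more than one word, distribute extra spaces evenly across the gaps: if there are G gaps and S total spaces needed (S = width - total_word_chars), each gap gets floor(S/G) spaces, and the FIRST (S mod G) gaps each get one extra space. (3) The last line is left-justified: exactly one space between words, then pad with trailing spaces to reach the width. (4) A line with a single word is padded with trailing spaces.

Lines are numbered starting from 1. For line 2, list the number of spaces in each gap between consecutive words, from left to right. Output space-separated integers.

Answer: 2 2

Derivation:
Line 1: ['run', 'structure'] (min_width=13, slack=2)
Line 2: ['is', 'glass', 'good'] (min_width=13, slack=2)
Line 3: ['sky', 'fruit', 'heart'] (min_width=15, slack=0)
Line 4: ['frog', 'word', 'were'] (min_width=14, slack=1)
Line 5: ['banana', 'plate'] (min_width=12, slack=3)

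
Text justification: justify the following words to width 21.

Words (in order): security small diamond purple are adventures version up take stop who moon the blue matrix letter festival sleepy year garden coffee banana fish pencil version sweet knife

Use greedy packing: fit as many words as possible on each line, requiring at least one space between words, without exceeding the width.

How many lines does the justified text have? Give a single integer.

Answer: 10

Derivation:
Line 1: ['security', 'small'] (min_width=14, slack=7)
Line 2: ['diamond', 'purple', 'are'] (min_width=18, slack=3)
Line 3: ['adventures', 'version', 'up'] (min_width=21, slack=0)
Line 4: ['take', 'stop', 'who', 'moon'] (min_width=18, slack=3)
Line 5: ['the', 'blue', 'matrix'] (min_width=15, slack=6)
Line 6: ['letter', 'festival'] (min_width=15, slack=6)
Line 7: ['sleepy', 'year', 'garden'] (min_width=18, slack=3)
Line 8: ['coffee', 'banana', 'fish'] (min_width=18, slack=3)
Line 9: ['pencil', 'version', 'sweet'] (min_width=20, slack=1)
Line 10: ['knife'] (min_width=5, slack=16)
Total lines: 10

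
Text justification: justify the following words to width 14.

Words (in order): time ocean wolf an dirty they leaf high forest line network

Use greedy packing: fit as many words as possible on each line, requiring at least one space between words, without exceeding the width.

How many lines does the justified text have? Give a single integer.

Answer: 5

Derivation:
Line 1: ['time', 'ocean'] (min_width=10, slack=4)
Line 2: ['wolf', 'an', 'dirty'] (min_width=13, slack=1)
Line 3: ['they', 'leaf', 'high'] (min_width=14, slack=0)
Line 4: ['forest', 'line'] (min_width=11, slack=3)
Line 5: ['network'] (min_width=7, slack=7)
Total lines: 5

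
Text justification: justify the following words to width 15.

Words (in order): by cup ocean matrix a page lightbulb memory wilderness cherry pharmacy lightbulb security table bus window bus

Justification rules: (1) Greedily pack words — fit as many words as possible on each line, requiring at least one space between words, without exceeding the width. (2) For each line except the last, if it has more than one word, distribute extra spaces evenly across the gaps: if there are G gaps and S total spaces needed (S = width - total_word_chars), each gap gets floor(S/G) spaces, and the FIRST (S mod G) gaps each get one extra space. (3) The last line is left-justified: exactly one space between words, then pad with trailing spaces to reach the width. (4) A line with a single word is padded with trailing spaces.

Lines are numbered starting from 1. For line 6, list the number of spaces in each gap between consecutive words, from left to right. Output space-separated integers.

Answer: 1

Derivation:
Line 1: ['by', 'cup', 'ocean'] (min_width=12, slack=3)
Line 2: ['matrix', 'a', 'page'] (min_width=13, slack=2)
Line 3: ['lightbulb'] (min_width=9, slack=6)
Line 4: ['memory'] (min_width=6, slack=9)
Line 5: ['wilderness'] (min_width=10, slack=5)
Line 6: ['cherry', 'pharmacy'] (min_width=15, slack=0)
Line 7: ['lightbulb'] (min_width=9, slack=6)
Line 8: ['security', 'table'] (min_width=14, slack=1)
Line 9: ['bus', 'window', 'bus'] (min_width=14, slack=1)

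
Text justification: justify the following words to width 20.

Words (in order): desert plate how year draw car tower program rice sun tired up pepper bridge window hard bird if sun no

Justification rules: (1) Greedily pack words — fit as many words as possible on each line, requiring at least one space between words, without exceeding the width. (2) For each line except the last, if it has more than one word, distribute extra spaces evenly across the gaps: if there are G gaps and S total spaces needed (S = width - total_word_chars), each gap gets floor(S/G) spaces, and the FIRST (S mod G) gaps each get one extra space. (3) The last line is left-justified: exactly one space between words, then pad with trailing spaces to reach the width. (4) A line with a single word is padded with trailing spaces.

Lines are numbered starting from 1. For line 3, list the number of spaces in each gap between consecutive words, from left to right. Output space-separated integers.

Line 1: ['desert', 'plate', 'how'] (min_width=16, slack=4)
Line 2: ['year', 'draw', 'car', 'tower'] (min_width=19, slack=1)
Line 3: ['program', 'rice', 'sun'] (min_width=16, slack=4)
Line 4: ['tired', 'up', 'pepper'] (min_width=15, slack=5)
Line 5: ['bridge', 'window', 'hard'] (min_width=18, slack=2)
Line 6: ['bird', 'if', 'sun', 'no'] (min_width=14, slack=6)

Answer: 3 3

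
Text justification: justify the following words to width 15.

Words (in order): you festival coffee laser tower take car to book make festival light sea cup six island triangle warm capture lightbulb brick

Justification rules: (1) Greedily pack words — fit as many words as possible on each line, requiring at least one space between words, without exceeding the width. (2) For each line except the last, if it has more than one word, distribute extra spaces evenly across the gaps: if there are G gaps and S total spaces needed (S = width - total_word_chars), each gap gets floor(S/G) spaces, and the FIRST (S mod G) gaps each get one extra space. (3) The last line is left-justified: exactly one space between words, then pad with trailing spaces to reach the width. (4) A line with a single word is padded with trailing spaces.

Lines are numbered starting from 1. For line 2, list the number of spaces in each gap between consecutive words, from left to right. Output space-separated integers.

Answer: 4

Derivation:
Line 1: ['you', 'festival'] (min_width=12, slack=3)
Line 2: ['coffee', 'laser'] (min_width=12, slack=3)
Line 3: ['tower', 'take', 'car'] (min_width=14, slack=1)
Line 4: ['to', 'book', 'make'] (min_width=12, slack=3)
Line 5: ['festival', 'light'] (min_width=14, slack=1)
Line 6: ['sea', 'cup', 'six'] (min_width=11, slack=4)
Line 7: ['island', 'triangle'] (min_width=15, slack=0)
Line 8: ['warm', 'capture'] (min_width=12, slack=3)
Line 9: ['lightbulb', 'brick'] (min_width=15, slack=0)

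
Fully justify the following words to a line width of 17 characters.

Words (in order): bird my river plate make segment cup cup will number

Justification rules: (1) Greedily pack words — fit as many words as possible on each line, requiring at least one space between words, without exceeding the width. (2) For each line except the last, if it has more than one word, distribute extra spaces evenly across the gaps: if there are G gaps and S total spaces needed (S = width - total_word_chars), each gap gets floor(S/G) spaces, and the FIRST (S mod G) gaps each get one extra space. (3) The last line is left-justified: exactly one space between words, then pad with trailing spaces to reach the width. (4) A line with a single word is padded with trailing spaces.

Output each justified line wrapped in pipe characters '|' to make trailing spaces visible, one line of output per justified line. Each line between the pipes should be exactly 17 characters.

Answer: |bird   my   river|
|plate        make|
|segment  cup  cup|
|will number      |

Derivation:
Line 1: ['bird', 'my', 'river'] (min_width=13, slack=4)
Line 2: ['plate', 'make'] (min_width=10, slack=7)
Line 3: ['segment', 'cup', 'cup'] (min_width=15, slack=2)
Line 4: ['will', 'number'] (min_width=11, slack=6)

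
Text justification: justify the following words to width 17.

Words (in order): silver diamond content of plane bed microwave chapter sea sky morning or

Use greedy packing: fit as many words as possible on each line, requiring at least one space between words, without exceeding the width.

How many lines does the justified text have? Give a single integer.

Line 1: ['silver', 'diamond'] (min_width=14, slack=3)
Line 2: ['content', 'of', 'plane'] (min_width=16, slack=1)
Line 3: ['bed', 'microwave'] (min_width=13, slack=4)
Line 4: ['chapter', 'sea', 'sky'] (min_width=15, slack=2)
Line 5: ['morning', 'or'] (min_width=10, slack=7)
Total lines: 5

Answer: 5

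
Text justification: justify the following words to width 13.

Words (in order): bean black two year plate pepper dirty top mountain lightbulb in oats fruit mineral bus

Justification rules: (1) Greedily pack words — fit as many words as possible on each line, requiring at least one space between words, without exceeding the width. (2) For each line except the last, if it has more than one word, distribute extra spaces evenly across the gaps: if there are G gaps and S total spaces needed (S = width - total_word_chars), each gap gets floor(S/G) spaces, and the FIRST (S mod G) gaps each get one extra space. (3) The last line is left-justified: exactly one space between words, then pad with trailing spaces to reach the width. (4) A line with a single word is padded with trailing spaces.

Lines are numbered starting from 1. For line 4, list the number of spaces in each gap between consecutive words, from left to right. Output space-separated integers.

Answer: 5

Derivation:
Line 1: ['bean', 'black'] (min_width=10, slack=3)
Line 2: ['two', 'year'] (min_width=8, slack=5)
Line 3: ['plate', 'pepper'] (min_width=12, slack=1)
Line 4: ['dirty', 'top'] (min_width=9, slack=4)
Line 5: ['mountain'] (min_width=8, slack=5)
Line 6: ['lightbulb', 'in'] (min_width=12, slack=1)
Line 7: ['oats', 'fruit'] (min_width=10, slack=3)
Line 8: ['mineral', 'bus'] (min_width=11, slack=2)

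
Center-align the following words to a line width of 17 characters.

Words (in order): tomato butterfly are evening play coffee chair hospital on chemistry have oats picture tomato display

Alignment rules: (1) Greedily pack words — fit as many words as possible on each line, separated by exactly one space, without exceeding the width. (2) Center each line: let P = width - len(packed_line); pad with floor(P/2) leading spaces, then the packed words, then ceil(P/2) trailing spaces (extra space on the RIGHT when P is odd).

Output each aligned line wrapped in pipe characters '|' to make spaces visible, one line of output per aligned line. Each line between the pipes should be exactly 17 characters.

Answer: |tomato butterfly |
|are evening play |
|  coffee chair   |
|   hospital on   |
| chemistry have  |
|  oats picture   |
| tomato display  |

Derivation:
Line 1: ['tomato', 'butterfly'] (min_width=16, slack=1)
Line 2: ['are', 'evening', 'play'] (min_width=16, slack=1)
Line 3: ['coffee', 'chair'] (min_width=12, slack=5)
Line 4: ['hospital', 'on'] (min_width=11, slack=6)
Line 5: ['chemistry', 'have'] (min_width=14, slack=3)
Line 6: ['oats', 'picture'] (min_width=12, slack=5)
Line 7: ['tomato', 'display'] (min_width=14, slack=3)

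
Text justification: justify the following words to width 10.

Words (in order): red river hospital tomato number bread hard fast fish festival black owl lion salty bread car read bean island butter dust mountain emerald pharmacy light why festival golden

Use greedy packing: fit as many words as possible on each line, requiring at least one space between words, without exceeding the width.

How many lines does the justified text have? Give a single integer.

Line 1: ['red', 'river'] (min_width=9, slack=1)
Line 2: ['hospital'] (min_width=8, slack=2)
Line 3: ['tomato'] (min_width=6, slack=4)
Line 4: ['number'] (min_width=6, slack=4)
Line 5: ['bread', 'hard'] (min_width=10, slack=0)
Line 6: ['fast', 'fish'] (min_width=9, slack=1)
Line 7: ['festival'] (min_width=8, slack=2)
Line 8: ['black', 'owl'] (min_width=9, slack=1)
Line 9: ['lion', 'salty'] (min_width=10, slack=0)
Line 10: ['bread', 'car'] (min_width=9, slack=1)
Line 11: ['read', 'bean'] (min_width=9, slack=1)
Line 12: ['island'] (min_width=6, slack=4)
Line 13: ['butter'] (min_width=6, slack=4)
Line 14: ['dust'] (min_width=4, slack=6)
Line 15: ['mountain'] (min_width=8, slack=2)
Line 16: ['emerald'] (min_width=7, slack=3)
Line 17: ['pharmacy'] (min_width=8, slack=2)
Line 18: ['light', 'why'] (min_width=9, slack=1)
Line 19: ['festival'] (min_width=8, slack=2)
Line 20: ['golden'] (min_width=6, slack=4)
Total lines: 20

Answer: 20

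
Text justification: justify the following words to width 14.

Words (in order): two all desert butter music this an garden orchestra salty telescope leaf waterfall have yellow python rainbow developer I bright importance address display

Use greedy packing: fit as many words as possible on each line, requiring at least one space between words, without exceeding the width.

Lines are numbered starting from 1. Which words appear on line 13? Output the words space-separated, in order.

Answer: address

Derivation:
Line 1: ['two', 'all', 'desert'] (min_width=14, slack=0)
Line 2: ['butter', 'music'] (min_width=12, slack=2)
Line 3: ['this', 'an', 'garden'] (min_width=14, slack=0)
Line 4: ['orchestra'] (min_width=9, slack=5)
Line 5: ['salty'] (min_width=5, slack=9)
Line 6: ['telescope', 'leaf'] (min_width=14, slack=0)
Line 7: ['waterfall', 'have'] (min_width=14, slack=0)
Line 8: ['yellow', 'python'] (min_width=13, slack=1)
Line 9: ['rainbow'] (min_width=7, slack=7)
Line 10: ['developer', 'I'] (min_width=11, slack=3)
Line 11: ['bright'] (min_width=6, slack=8)
Line 12: ['importance'] (min_width=10, slack=4)
Line 13: ['address'] (min_width=7, slack=7)
Line 14: ['display'] (min_width=7, slack=7)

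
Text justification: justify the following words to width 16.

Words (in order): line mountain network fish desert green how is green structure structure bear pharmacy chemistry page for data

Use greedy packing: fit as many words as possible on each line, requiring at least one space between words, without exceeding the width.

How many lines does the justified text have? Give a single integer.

Answer: 9

Derivation:
Line 1: ['line', 'mountain'] (min_width=13, slack=3)
Line 2: ['network', 'fish'] (min_width=12, slack=4)
Line 3: ['desert', 'green', 'how'] (min_width=16, slack=0)
Line 4: ['is', 'green'] (min_width=8, slack=8)
Line 5: ['structure'] (min_width=9, slack=7)
Line 6: ['structure', 'bear'] (min_width=14, slack=2)
Line 7: ['pharmacy'] (min_width=8, slack=8)
Line 8: ['chemistry', 'page'] (min_width=14, slack=2)
Line 9: ['for', 'data'] (min_width=8, slack=8)
Total lines: 9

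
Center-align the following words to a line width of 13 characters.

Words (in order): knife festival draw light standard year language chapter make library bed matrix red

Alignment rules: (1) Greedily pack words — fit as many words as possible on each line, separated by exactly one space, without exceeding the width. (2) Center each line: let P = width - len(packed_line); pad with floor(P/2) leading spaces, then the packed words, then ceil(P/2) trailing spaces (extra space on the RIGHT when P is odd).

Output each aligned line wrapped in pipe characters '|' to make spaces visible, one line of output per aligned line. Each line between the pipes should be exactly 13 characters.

Answer: |    knife    |
|festival draw|
|    light    |
|standard year|
|  language   |
|chapter make |
| library bed |
| matrix red  |

Derivation:
Line 1: ['knife'] (min_width=5, slack=8)
Line 2: ['festival', 'draw'] (min_width=13, slack=0)
Line 3: ['light'] (min_width=5, slack=8)
Line 4: ['standard', 'year'] (min_width=13, slack=0)
Line 5: ['language'] (min_width=8, slack=5)
Line 6: ['chapter', 'make'] (min_width=12, slack=1)
Line 7: ['library', 'bed'] (min_width=11, slack=2)
Line 8: ['matrix', 'red'] (min_width=10, slack=3)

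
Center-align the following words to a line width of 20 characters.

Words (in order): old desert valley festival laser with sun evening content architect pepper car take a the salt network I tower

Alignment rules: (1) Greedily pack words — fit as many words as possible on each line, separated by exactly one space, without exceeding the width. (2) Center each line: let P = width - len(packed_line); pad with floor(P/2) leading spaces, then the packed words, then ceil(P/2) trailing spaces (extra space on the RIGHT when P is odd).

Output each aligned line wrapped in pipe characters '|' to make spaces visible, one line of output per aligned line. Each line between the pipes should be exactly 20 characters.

Line 1: ['old', 'desert', 'valley'] (min_width=17, slack=3)
Line 2: ['festival', 'laser', 'with'] (min_width=19, slack=1)
Line 3: ['sun', 'evening', 'content'] (min_width=19, slack=1)
Line 4: ['architect', 'pepper', 'car'] (min_width=20, slack=0)
Line 5: ['take', 'a', 'the', 'salt'] (min_width=15, slack=5)
Line 6: ['network', 'I', 'tower'] (min_width=15, slack=5)

Answer: | old desert valley  |
|festival laser with |
|sun evening content |
|architect pepper car|
|  take a the salt   |
|  network I tower   |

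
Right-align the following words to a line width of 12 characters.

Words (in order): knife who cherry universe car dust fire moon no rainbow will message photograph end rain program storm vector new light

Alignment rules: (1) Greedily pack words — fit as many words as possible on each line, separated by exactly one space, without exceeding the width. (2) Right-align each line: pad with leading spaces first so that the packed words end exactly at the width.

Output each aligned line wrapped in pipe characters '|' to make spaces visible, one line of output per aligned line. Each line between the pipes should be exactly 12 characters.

Line 1: ['knife', 'who'] (min_width=9, slack=3)
Line 2: ['cherry'] (min_width=6, slack=6)
Line 3: ['universe', 'car'] (min_width=12, slack=0)
Line 4: ['dust', 'fire'] (min_width=9, slack=3)
Line 5: ['moon', 'no'] (min_width=7, slack=5)
Line 6: ['rainbow', 'will'] (min_width=12, slack=0)
Line 7: ['message'] (min_width=7, slack=5)
Line 8: ['photograph'] (min_width=10, slack=2)
Line 9: ['end', 'rain'] (min_width=8, slack=4)
Line 10: ['program'] (min_width=7, slack=5)
Line 11: ['storm', 'vector'] (min_width=12, slack=0)
Line 12: ['new', 'light'] (min_width=9, slack=3)

Answer: |   knife who|
|      cherry|
|universe car|
|   dust fire|
|     moon no|
|rainbow will|
|     message|
|  photograph|
|    end rain|
|     program|
|storm vector|
|   new light|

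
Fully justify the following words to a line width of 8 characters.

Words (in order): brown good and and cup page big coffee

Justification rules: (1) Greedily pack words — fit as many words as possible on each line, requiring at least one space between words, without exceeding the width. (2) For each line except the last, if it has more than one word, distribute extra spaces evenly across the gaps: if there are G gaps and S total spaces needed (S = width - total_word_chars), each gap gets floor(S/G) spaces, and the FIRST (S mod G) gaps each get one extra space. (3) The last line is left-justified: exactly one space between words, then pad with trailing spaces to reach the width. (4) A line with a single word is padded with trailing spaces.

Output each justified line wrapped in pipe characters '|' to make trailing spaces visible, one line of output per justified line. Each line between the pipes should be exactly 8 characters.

Line 1: ['brown'] (min_width=5, slack=3)
Line 2: ['good', 'and'] (min_width=8, slack=0)
Line 3: ['and', 'cup'] (min_width=7, slack=1)
Line 4: ['page', 'big'] (min_width=8, slack=0)
Line 5: ['coffee'] (min_width=6, slack=2)

Answer: |brown   |
|good and|
|and  cup|
|page big|
|coffee  |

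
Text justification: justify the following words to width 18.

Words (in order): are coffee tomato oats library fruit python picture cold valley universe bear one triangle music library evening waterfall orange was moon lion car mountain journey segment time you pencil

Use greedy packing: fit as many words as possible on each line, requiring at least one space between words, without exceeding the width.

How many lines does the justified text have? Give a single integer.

Answer: 12

Derivation:
Line 1: ['are', 'coffee', 'tomato'] (min_width=17, slack=1)
Line 2: ['oats', 'library', 'fruit'] (min_width=18, slack=0)
Line 3: ['python', 'picture'] (min_width=14, slack=4)
Line 4: ['cold', 'valley'] (min_width=11, slack=7)
Line 5: ['universe', 'bear', 'one'] (min_width=17, slack=1)
Line 6: ['triangle', 'music'] (min_width=14, slack=4)
Line 7: ['library', 'evening'] (min_width=15, slack=3)
Line 8: ['waterfall', 'orange'] (min_width=16, slack=2)
Line 9: ['was', 'moon', 'lion', 'car'] (min_width=17, slack=1)
Line 10: ['mountain', 'journey'] (min_width=16, slack=2)
Line 11: ['segment', 'time', 'you'] (min_width=16, slack=2)
Line 12: ['pencil'] (min_width=6, slack=12)
Total lines: 12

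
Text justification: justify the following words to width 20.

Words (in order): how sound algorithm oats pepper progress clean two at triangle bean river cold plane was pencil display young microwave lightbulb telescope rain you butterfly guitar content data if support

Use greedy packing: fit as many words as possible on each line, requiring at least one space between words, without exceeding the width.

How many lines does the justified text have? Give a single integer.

Answer: 11

Derivation:
Line 1: ['how', 'sound', 'algorithm'] (min_width=19, slack=1)
Line 2: ['oats', 'pepper', 'progress'] (min_width=20, slack=0)
Line 3: ['clean', 'two', 'at'] (min_width=12, slack=8)
Line 4: ['triangle', 'bean', 'river'] (min_width=19, slack=1)
Line 5: ['cold', 'plane', 'was'] (min_width=14, slack=6)
Line 6: ['pencil', 'display', 'young'] (min_width=20, slack=0)
Line 7: ['microwave', 'lightbulb'] (min_width=19, slack=1)
Line 8: ['telescope', 'rain', 'you'] (min_width=18, slack=2)
Line 9: ['butterfly', 'guitar'] (min_width=16, slack=4)
Line 10: ['content', 'data', 'if'] (min_width=15, slack=5)
Line 11: ['support'] (min_width=7, slack=13)
Total lines: 11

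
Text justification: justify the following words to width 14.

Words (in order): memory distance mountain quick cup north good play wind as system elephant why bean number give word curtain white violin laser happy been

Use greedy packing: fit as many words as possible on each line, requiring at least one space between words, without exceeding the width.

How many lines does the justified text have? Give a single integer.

Answer: 12

Derivation:
Line 1: ['memory'] (min_width=6, slack=8)
Line 2: ['distance'] (min_width=8, slack=6)
Line 3: ['mountain', 'quick'] (min_width=14, slack=0)
Line 4: ['cup', 'north', 'good'] (min_width=14, slack=0)
Line 5: ['play', 'wind', 'as'] (min_width=12, slack=2)
Line 6: ['system'] (min_width=6, slack=8)
Line 7: ['elephant', 'why'] (min_width=12, slack=2)
Line 8: ['bean', 'number'] (min_width=11, slack=3)
Line 9: ['give', 'word'] (min_width=9, slack=5)
Line 10: ['curtain', 'white'] (min_width=13, slack=1)
Line 11: ['violin', 'laser'] (min_width=12, slack=2)
Line 12: ['happy', 'been'] (min_width=10, slack=4)
Total lines: 12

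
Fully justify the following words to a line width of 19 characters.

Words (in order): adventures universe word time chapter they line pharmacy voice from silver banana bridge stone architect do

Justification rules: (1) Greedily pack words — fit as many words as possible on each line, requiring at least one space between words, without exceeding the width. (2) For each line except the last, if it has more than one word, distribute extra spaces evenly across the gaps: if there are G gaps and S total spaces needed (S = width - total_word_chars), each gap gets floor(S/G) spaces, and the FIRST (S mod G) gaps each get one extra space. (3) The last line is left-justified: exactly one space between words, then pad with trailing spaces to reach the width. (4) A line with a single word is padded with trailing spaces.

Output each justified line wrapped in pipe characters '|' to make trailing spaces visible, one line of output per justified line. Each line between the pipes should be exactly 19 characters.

Answer: |adventures universe|
|word  time  chapter|
|they  line pharmacy|
|voice  from  silver|
|banana bridge stone|
|architect do       |

Derivation:
Line 1: ['adventures', 'universe'] (min_width=19, slack=0)
Line 2: ['word', 'time', 'chapter'] (min_width=17, slack=2)
Line 3: ['they', 'line', 'pharmacy'] (min_width=18, slack=1)
Line 4: ['voice', 'from', 'silver'] (min_width=17, slack=2)
Line 5: ['banana', 'bridge', 'stone'] (min_width=19, slack=0)
Line 6: ['architect', 'do'] (min_width=12, slack=7)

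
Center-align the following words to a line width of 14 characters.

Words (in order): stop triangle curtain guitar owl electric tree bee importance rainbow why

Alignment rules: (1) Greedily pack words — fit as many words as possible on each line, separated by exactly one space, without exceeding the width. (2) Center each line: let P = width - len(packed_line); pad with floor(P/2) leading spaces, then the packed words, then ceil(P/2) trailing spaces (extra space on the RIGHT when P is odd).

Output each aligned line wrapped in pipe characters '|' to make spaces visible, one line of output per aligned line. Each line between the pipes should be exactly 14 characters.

Answer: |stop triangle |
|curtain guitar|
| owl electric |
|   tree bee   |
|  importance  |
| rainbow why  |

Derivation:
Line 1: ['stop', 'triangle'] (min_width=13, slack=1)
Line 2: ['curtain', 'guitar'] (min_width=14, slack=0)
Line 3: ['owl', 'electric'] (min_width=12, slack=2)
Line 4: ['tree', 'bee'] (min_width=8, slack=6)
Line 5: ['importance'] (min_width=10, slack=4)
Line 6: ['rainbow', 'why'] (min_width=11, slack=3)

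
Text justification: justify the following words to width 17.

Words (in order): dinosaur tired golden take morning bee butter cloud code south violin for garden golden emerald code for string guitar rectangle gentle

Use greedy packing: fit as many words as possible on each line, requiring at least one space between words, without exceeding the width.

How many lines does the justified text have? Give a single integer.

Line 1: ['dinosaur', 'tired'] (min_width=14, slack=3)
Line 2: ['golden', 'take'] (min_width=11, slack=6)
Line 3: ['morning', 'bee'] (min_width=11, slack=6)
Line 4: ['butter', 'cloud', 'code'] (min_width=17, slack=0)
Line 5: ['south', 'violin', 'for'] (min_width=16, slack=1)
Line 6: ['garden', 'golden'] (min_width=13, slack=4)
Line 7: ['emerald', 'code', 'for'] (min_width=16, slack=1)
Line 8: ['string', 'guitar'] (min_width=13, slack=4)
Line 9: ['rectangle', 'gentle'] (min_width=16, slack=1)
Total lines: 9

Answer: 9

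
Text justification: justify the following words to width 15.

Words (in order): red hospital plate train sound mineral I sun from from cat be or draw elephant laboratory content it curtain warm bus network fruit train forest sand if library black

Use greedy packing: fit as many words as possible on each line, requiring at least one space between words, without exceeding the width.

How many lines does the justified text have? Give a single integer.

Answer: 13

Derivation:
Line 1: ['red', 'hospital'] (min_width=12, slack=3)
Line 2: ['plate', 'train'] (min_width=11, slack=4)
Line 3: ['sound', 'mineral', 'I'] (min_width=15, slack=0)
Line 4: ['sun', 'from', 'from'] (min_width=13, slack=2)
Line 5: ['cat', 'be', 'or', 'draw'] (min_width=14, slack=1)
Line 6: ['elephant'] (min_width=8, slack=7)
Line 7: ['laboratory'] (min_width=10, slack=5)
Line 8: ['content', 'it'] (min_width=10, slack=5)
Line 9: ['curtain', 'warm'] (min_width=12, slack=3)
Line 10: ['bus', 'network'] (min_width=11, slack=4)
Line 11: ['fruit', 'train'] (min_width=11, slack=4)
Line 12: ['forest', 'sand', 'if'] (min_width=14, slack=1)
Line 13: ['library', 'black'] (min_width=13, slack=2)
Total lines: 13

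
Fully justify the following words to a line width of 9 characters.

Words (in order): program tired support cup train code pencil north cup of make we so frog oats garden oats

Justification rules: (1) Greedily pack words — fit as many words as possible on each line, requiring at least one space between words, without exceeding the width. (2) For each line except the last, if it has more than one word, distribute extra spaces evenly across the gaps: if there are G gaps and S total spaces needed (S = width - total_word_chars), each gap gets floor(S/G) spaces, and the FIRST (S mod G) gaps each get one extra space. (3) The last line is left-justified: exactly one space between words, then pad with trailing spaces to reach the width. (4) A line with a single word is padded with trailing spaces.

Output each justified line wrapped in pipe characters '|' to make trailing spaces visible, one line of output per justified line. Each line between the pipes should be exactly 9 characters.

Line 1: ['program'] (min_width=7, slack=2)
Line 2: ['tired'] (min_width=5, slack=4)
Line 3: ['support'] (min_width=7, slack=2)
Line 4: ['cup', 'train'] (min_width=9, slack=0)
Line 5: ['code'] (min_width=4, slack=5)
Line 6: ['pencil'] (min_width=6, slack=3)
Line 7: ['north', 'cup'] (min_width=9, slack=0)
Line 8: ['of', 'make'] (min_width=7, slack=2)
Line 9: ['we', 'so'] (min_width=5, slack=4)
Line 10: ['frog', 'oats'] (min_width=9, slack=0)
Line 11: ['garden'] (min_width=6, slack=3)
Line 12: ['oats'] (min_width=4, slack=5)

Answer: |program  |
|tired    |
|support  |
|cup train|
|code     |
|pencil   |
|north cup|
|of   make|
|we     so|
|frog oats|
|garden   |
|oats     |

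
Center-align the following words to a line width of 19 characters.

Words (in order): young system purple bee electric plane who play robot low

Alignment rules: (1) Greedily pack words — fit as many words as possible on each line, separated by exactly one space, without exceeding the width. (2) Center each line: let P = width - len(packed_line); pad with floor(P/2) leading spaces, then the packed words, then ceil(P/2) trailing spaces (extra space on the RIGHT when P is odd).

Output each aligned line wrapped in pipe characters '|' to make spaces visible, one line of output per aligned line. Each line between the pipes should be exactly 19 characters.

Answer: |young system purple|
|bee electric plane |
|who play robot low |

Derivation:
Line 1: ['young', 'system', 'purple'] (min_width=19, slack=0)
Line 2: ['bee', 'electric', 'plane'] (min_width=18, slack=1)
Line 3: ['who', 'play', 'robot', 'low'] (min_width=18, slack=1)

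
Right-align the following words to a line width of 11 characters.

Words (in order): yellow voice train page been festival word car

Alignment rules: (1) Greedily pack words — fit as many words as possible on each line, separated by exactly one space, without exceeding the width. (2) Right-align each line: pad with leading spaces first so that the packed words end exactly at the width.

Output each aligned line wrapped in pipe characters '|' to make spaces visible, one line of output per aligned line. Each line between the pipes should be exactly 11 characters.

Line 1: ['yellow'] (min_width=6, slack=5)
Line 2: ['voice', 'train'] (min_width=11, slack=0)
Line 3: ['page', 'been'] (min_width=9, slack=2)
Line 4: ['festival'] (min_width=8, slack=3)
Line 5: ['word', 'car'] (min_width=8, slack=3)

Answer: |     yellow|
|voice train|
|  page been|
|   festival|
|   word car|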